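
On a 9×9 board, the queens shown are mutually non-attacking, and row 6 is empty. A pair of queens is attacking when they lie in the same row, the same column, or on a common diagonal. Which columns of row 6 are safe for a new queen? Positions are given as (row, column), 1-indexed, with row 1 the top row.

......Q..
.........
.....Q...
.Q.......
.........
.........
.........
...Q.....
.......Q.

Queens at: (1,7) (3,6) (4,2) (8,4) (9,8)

(1,7) attacks row 6 at column 7 and diagonals 2.
(3,6) attacks row 6 at column 6 and diagonals 3, 9.
(4,2) attacks row 6 at column 2 and diagonals 4.
(8,4) attacks row 6 at column 4 and diagonals 2, 6.
(9,8) attacks row 6 at column 8 and diagonals 5.
Attacked columns: {2, 3, 4, 5, 6, 7, 8, 9}. Safe: {1}.

columns 1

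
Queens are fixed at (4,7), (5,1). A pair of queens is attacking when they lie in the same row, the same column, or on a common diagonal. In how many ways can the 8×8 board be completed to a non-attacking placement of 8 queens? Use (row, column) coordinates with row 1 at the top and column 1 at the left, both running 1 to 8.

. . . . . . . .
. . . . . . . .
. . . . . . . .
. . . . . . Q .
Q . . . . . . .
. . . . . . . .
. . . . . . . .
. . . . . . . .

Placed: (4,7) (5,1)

Branch on row 1: col 2 → 0; col 3 → 2; col 6 → 1; col 8 → 0.
Sum: 0 + 2 + 1 + 0 = 3.

3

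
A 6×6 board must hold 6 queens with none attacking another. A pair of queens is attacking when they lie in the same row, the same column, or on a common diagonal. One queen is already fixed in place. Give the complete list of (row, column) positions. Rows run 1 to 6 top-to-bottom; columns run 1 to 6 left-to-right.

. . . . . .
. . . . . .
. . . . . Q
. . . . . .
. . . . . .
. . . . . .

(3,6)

(1,2) (2,4) (3,6) (4,1) (5,3) (6,5)

Row 1: attacked by (3,6)→{4,6}. Safe: 1, 2, 3, 5. Place at column 2.
Row 2: attacked by (1,2)→{1,2,3}; (3,6)→{5,6}. Safe: 4. Place at column 4.
Row 4: attacked by (1,2)→{2,5}; (2,4)→{2,4,6}; (3,6)→{5,6}. Safe: 1, 3. Place at column 1.
Row 5: attacked by (1,2)→{2,6}; (2,4)→{1,4}; (3,6)→{4,6}; (4,1)→{1,2}. Safe: 3, 5. Place at column 3.
Row 6: attacked by (1,2)→{2}; (2,4)→{4}; (3,6)→{3,6}; (4,1)→{1,3}; (5,3)→{2,3,4}. Safe: 5. Place at column 5.
Columns [2, 4, 6, 1, 3, 5], r−c [-1, -2, -3, 3, 2, 1], r+c [3, 6, 9, 5, 8, 11] are all distinct, so no two queens attack.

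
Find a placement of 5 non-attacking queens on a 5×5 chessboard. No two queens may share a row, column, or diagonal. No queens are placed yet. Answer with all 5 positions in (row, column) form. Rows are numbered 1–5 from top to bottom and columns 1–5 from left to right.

(1,1) (2,3) (3,5) (4,2) (5,4)

Row 1: Safe: 1, 2, 3, 4, 5. Place at column 1.
Row 2: attacked by (1,1)→{1,2}. Safe: 3, 4, 5. Place at column 3.
Row 3: attacked by (1,1)→{1,3}; (2,3)→{2,3,4}. Safe: 5. Place at column 5.
Row 4: attacked by (1,1)→{1,4}; (2,3)→{1,3,5}; (3,5)→{4,5}. Safe: 2. Place at column 2.
Row 5: attacked by (1,1)→{1,5}; (2,3)→{3}; (3,5)→{3,5}; (4,2)→{1,2,3}. Safe: 4. Place at column 4.
Columns [1, 3, 5, 2, 4], r−c [0, -1, -2, 2, 1], r+c [2, 5, 8, 6, 9] are all distinct, so no two queens attack.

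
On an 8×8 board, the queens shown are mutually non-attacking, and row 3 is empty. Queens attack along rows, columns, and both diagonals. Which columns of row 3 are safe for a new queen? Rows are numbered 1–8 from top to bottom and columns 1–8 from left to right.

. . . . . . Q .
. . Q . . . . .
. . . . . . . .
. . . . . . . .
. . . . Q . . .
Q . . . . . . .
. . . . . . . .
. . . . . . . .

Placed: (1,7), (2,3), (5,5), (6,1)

columns 6, 8

(1,7) attacks row 3 at column 7 and diagonals 5.
(2,3) attacks row 3 at column 3 and diagonals 2, 4.
(5,5) attacks row 3 at column 5 and diagonals 3, 7.
(6,1) attacks row 3 at column 1 and diagonals 4.
Attacked columns: {1, 2, 3, 4, 5, 7}. Safe: {6, 8}.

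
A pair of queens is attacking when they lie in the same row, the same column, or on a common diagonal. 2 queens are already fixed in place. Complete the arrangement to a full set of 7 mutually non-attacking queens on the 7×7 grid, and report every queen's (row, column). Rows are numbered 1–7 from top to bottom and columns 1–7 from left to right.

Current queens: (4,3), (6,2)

(1,1) (2,4) (3,7) (4,3) (5,6) (6,2) (7,5)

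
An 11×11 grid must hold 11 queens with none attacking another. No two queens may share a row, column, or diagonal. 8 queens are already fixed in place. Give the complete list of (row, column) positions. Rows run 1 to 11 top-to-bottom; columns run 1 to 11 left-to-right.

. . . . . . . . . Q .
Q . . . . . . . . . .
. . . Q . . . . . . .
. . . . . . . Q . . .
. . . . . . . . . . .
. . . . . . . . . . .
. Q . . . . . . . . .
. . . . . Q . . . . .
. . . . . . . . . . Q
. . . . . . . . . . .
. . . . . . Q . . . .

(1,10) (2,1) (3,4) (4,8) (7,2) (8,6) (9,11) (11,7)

(1,10) (2,1) (3,4) (4,8) (5,5) (6,9) (7,2) (8,6) (9,11) (10,3) (11,7)

Row 5: attacked by (1,10)→{6,10}; (2,1)→{1,4}; (3,4)→{2,4,6}; (4,8)→{7,8,9}; (7,2)→{2,4}; (8,6)→{3,6,9}; (9,11)→{7,11}; (11,7)→{1,7}. Safe: 5. Place at column 5.
Row 6: attacked by (1,10)→{5,10}; (2,1)→{1,5}; (3,4)→{1,4,7}; (4,8)→{6,8,10}; (5,5)→{4,5,6}; (7,2)→{1,2,3}; (8,6)→{4,6,8}; (9,11)→{8,11}; (11,7)→{2,7}. Safe: 9. Place at column 9.
Row 10: attacked by (1,10)→{1,10}; (2,1)→{1,9}; (3,4)→{4,11}; (4,8)→{2,8}; (5,5)→{5,10}; (6,9)→{5,9}; (7,2)→{2,5}; (8,6)→{4,6,8}; (9,11)→{10,11}; (11,7)→{6,7,8}. Safe: 3. Place at column 3.
Columns [10, 1, 4, 8, 5, 9, 2, 6, 11, 3, 7], r−c [-9, 1, -1, -4, 0, -3, 5, 2, -2, 7, 4], r+c [11, 3, 7, 12, 10, 15, 9, 14, 20, 13, 18] are all distinct, so no two queens attack.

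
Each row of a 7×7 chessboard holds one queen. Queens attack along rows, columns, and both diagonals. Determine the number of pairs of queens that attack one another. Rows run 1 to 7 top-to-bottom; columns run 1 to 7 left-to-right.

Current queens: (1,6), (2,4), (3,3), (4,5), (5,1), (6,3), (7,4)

7

Same column: (2,4)–(7,4) (column 4); (3,3)–(6,3) (column 3).
Same diagonal: (2,4)–(3,3) (|2−3| = |4−3| = 1); (2,4)–(5,1) (|2−5| = |4−1| = 3); (3,3)–(5,1) (|3−5| = |3−1| = 2); (4,5)–(6,3) (|4−6| = |5−3| = 2); (6,3)–(7,4) (|6−7| = |3−4| = 1).
Total attacking pairs: 7.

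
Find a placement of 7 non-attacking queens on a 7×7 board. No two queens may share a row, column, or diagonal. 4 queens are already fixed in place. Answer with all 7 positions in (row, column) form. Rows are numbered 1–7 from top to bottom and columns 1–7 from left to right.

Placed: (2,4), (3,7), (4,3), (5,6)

Row 1: attacked by (2,4)→{3,4,5}; (3,7)→{5,7}; (4,3)→{3,6}; (5,6)→{2,6}. Safe: 1. Place at column 1.
Row 6: attacked by (1,1)→{1,6}; (2,4)→{4}; (3,7)→{4,7}; (4,3)→{1,3,5}; (5,6)→{5,6,7}. Safe: 2. Place at column 2.
Row 7: attacked by (1,1)→{1,7}; (2,4)→{4}; (3,7)→{3,7}; (4,3)→{3,6}; (5,6)→{4,6}; (6,2)→{1,2,3}. Safe: 5. Place at column 5.
Columns [1, 4, 7, 3, 6, 2, 5], r−c [0, -2, -4, 1, -1, 4, 2], r+c [2, 6, 10, 7, 11, 8, 12] are all distinct, so no two queens attack.

(1,1) (2,4) (3,7) (4,3) (5,6) (6,2) (7,5)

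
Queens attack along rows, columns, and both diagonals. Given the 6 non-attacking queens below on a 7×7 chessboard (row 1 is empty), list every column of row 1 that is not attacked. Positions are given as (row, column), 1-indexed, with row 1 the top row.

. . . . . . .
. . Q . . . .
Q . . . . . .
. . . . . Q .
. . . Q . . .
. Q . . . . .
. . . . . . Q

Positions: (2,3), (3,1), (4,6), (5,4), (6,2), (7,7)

columns 5

(2,3) attacks row 1 at column 3 and diagonals 2, 4.
(3,1) attacks row 1 at column 1 and diagonals 3.
(4,6) attacks row 1 at column 6 and diagonals 3.
(5,4) attacks row 1 at column 4.
(6,2) attacks row 1 at column 2 and diagonals 7.
(7,7) attacks row 1 at column 7 and diagonals 1.
Attacked columns: {1, 2, 3, 4, 6, 7}. Safe: {5}.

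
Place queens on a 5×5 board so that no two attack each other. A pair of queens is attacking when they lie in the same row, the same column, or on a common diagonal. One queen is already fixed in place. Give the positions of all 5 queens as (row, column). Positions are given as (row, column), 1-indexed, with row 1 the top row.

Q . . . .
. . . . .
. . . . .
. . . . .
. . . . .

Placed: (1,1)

Row 2: attacked by (1,1)→{1,2}. Safe: 3, 4, 5. Place at column 3.
Row 3: attacked by (1,1)→{1,3}; (2,3)→{2,3,4}. Safe: 5. Place at column 5.
Row 4: attacked by (1,1)→{1,4}; (2,3)→{1,3,5}; (3,5)→{4,5}. Safe: 2. Place at column 2.
Row 5: attacked by (1,1)→{1,5}; (2,3)→{3}; (3,5)→{3,5}; (4,2)→{1,2,3}. Safe: 4. Place at column 4.
Columns [1, 3, 5, 2, 4], r−c [0, -1, -2, 2, 1], r+c [2, 5, 8, 6, 9] are all distinct, so no two queens attack.

(1,1) (2,3) (3,5) (4,2) (5,4)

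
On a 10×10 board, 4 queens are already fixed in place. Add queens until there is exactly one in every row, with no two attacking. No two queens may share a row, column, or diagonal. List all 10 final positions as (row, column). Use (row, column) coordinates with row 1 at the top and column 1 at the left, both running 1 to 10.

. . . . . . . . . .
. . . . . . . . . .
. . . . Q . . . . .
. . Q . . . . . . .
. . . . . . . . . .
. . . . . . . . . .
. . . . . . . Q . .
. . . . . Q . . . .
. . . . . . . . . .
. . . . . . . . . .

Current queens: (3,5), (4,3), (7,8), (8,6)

(1,9) (2,7) (3,5) (4,3) (5,1) (6,10) (7,8) (8,6) (9,4) (10,2)

Row 1: attacked by (3,5)→{3,5,7}; (4,3)→{3,6}; (7,8)→{2,8}; (8,6)→{6}. Safe: 1, 4, 9, 10. Place at column 9.
Row 2: attacked by (1,9)→{8,9,10}; (3,5)→{4,5,6}; (4,3)→{1,3,5}; (7,8)→{3,8}; (8,6)→{6}. Safe: 2, 7. Place at column 7.
Row 5: attacked by (1,9)→{5,9}; (2,7)→{4,7,10}; (3,5)→{3,5,7}; (4,3)→{2,3,4}; (7,8)→{6,8,10}; (8,6)→{3,6,9}. Safe: 1. Place at column 1.
Row 6: attacked by (1,9)→{4,9}; (2,7)→{3,7}; (3,5)→{2,5,8}; (4,3)→{1,3,5}; (5,1)→{1,2}; (7,8)→{7,8,9}; (8,6)→{4,6,8}. Safe: 10. Place at column 10.
Row 9: attacked by (1,9)→{1,9}; (2,7)→{7}; (3,5)→{5}; (4,3)→{3,8}; (5,1)→{1,5}; (6,10)→{7,10}; (7,8)→{6,8,10}; (8,6)→{5,6,7}. Safe: 2, 4. Place at column 4.
Row 10: attacked by (1,9)→{9}; (2,7)→{7}; (3,5)→{5}; (4,3)→{3,9}; (5,1)→{1,6}; (6,10)→{6,10}; (7,8)→{5,8}; (8,6)→{4,6,8}; (9,4)→{3,4,5}. Safe: 2. Place at column 2.
Columns [9, 7, 5, 3, 1, 10, 8, 6, 4, 2], r−c [-8, -5, -2, 1, 4, -4, -1, 2, 5, 8], r+c [10, 9, 8, 7, 6, 16, 15, 14, 13, 12] are all distinct, so no two queens attack.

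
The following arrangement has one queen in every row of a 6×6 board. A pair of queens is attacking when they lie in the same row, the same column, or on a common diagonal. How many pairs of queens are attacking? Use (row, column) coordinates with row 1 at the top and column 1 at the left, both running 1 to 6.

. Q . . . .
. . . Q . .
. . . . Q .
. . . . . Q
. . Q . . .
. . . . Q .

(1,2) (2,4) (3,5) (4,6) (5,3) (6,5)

Same column: (3,5)–(6,5) (column 5).
Same diagonal: (2,4)–(3,5) (|2−3| = |4−5| = 1); (2,4)–(4,6) (|2−4| = |4−6| = 2); (3,5)–(4,6) (|3−4| = |5−6| = 1); (3,5)–(5,3) (|3−5| = |5−3| = 2).
Total attacking pairs: 5.

5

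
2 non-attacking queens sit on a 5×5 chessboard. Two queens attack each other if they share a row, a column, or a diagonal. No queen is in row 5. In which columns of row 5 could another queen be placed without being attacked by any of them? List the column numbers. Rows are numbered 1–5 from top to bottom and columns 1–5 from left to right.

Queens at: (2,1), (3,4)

columns 3, 5

(2,1) attacks row 5 at column 1 and diagonals 4.
(3,4) attacks row 5 at column 4 and diagonals 2.
Attacked columns: {1, 2, 4}. Safe: {3, 5}.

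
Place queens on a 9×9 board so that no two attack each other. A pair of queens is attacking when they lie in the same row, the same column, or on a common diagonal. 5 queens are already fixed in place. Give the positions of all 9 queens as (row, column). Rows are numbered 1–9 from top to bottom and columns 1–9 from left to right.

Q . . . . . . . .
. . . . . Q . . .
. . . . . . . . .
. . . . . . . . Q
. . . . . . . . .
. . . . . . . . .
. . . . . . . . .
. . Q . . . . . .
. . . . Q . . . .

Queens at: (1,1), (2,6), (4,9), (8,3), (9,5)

Row 3: attacked by (1,1)→{1,3}; (2,6)→{5,6,7}; (4,9)→{8,9}; (8,3)→{3,8}; (9,5)→{5}. Safe: 2, 4. Place at column 2.
Row 5: attacked by (1,1)→{1,5}; (2,6)→{3,6,9}; (3,2)→{2,4}; (4,9)→{8,9}; (8,3)→{3,6}; (9,5)→{1,5,9}. Safe: 7. Place at column 7.
Row 6: attacked by (1,1)→{1,6}; (2,6)→{2,6}; (3,2)→{2,5}; (4,9)→{7,9}; (5,7)→{6,7,8}; (8,3)→{1,3,5}; (9,5)→{2,5,8}. Safe: 4. Place at column 4.
Row 7: attacked by (1,1)→{1,7}; (2,6)→{1,6}; (3,2)→{2,6}; (4,9)→{6,9}; (5,7)→{5,7,9}; (6,4)→{3,4,5}; (8,3)→{2,3,4}; (9,5)→{3,5,7}. Safe: 8. Place at column 8.
Columns [1, 6, 2, 9, 7, 4, 8, 3, 5], r−c [0, -4, 1, -5, -2, 2, -1, 5, 4], r+c [2, 8, 5, 13, 12, 10, 15, 11, 14] are all distinct, so no two queens attack.

(1,1) (2,6) (3,2) (4,9) (5,7) (6,4) (7,8) (8,3) (9,5)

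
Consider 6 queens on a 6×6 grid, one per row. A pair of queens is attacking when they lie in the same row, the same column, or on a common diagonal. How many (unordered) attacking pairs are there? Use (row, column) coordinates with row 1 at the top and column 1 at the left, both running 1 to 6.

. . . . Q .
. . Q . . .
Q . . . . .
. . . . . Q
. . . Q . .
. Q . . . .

0

All columns are distinct and no two queens satisfy |Δrow| = |Δcol|, so no pair attacks.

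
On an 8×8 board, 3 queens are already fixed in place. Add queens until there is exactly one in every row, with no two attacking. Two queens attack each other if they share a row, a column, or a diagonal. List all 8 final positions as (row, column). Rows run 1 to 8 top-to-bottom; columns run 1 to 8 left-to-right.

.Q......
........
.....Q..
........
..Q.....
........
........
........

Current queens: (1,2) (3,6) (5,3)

(1,2) (2,4) (3,6) (4,8) (5,3) (6,1) (7,7) (8,5)

Row 2: attacked by (1,2)→{1,2,3}; (3,6)→{5,6,7}; (5,3)→{3,6}. Safe: 4, 8. Place at column 4.
Row 4: attacked by (1,2)→{2,5}; (2,4)→{2,4,6}; (3,6)→{5,6,7}; (5,3)→{2,3,4}. Safe: 1, 8. Place at column 8.
Row 6: attacked by (1,2)→{2,7}; (2,4)→{4,8}; (3,6)→{3,6}; (4,8)→{6,8}; (5,3)→{2,3,4}. Safe: 1, 5. Place at column 1.
Row 7: attacked by (1,2)→{2,8}; (2,4)→{4}; (3,6)→{2,6}; (4,8)→{5,8}; (5,3)→{1,3,5}; (6,1)→{1,2}. Safe: 7. Place at column 7.
Row 8: attacked by (1,2)→{2}; (2,4)→{4}; (3,6)→{1,6}; (4,8)→{4,8}; (5,3)→{3,6}; (6,1)→{1,3}; (7,7)→{6,7,8}. Safe: 5. Place at column 5.
Columns [2, 4, 6, 8, 3, 1, 7, 5], r−c [-1, -2, -3, -4, 2, 5, 0, 3], r+c [3, 6, 9, 12, 8, 7, 14, 13] are all distinct, so no two queens attack.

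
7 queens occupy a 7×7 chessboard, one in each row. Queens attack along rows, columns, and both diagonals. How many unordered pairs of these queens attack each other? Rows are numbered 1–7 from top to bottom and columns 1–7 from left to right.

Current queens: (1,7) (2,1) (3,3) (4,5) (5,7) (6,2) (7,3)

Same column: (1,7)–(5,7) (column 7); (3,3)–(7,3) (column 3).
Same diagonal: (1,7)–(6,2) (|1−6| = |7−2| = 5); (6,2)–(7,3) (|6−7| = |2−3| = 1).
Total attacking pairs: 4.

4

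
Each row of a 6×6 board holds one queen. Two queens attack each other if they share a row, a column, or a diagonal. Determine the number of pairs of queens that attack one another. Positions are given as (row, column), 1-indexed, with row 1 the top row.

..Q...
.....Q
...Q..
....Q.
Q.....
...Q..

2

Same column: (3,4)–(6,4) (column 4).
Same diagonal: (3,4)–(4,5) (|3−4| = |4−5| = 1).
Total attacking pairs: 2.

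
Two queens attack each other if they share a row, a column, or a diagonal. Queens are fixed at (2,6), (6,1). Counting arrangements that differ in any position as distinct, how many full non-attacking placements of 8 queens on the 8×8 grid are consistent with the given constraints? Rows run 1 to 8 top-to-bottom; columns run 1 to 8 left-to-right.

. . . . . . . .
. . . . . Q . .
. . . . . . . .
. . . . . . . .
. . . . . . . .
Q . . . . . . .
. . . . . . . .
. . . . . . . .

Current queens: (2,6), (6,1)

4

Branch on row 1: col 2 → 0; col 3 → 3; col 4 → 1; col 8 → 0.
Sum: 0 + 3 + 1 + 0 = 4.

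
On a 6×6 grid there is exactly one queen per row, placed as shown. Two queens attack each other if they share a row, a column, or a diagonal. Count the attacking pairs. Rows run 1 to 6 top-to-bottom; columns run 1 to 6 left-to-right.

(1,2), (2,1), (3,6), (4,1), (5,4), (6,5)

6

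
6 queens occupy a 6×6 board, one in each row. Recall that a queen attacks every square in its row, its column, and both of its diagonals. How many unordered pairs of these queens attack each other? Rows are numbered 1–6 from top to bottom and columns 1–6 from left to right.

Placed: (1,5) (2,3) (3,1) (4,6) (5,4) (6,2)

0

All columns are distinct and no two queens satisfy |Δrow| = |Δcol|, so no pair attacks.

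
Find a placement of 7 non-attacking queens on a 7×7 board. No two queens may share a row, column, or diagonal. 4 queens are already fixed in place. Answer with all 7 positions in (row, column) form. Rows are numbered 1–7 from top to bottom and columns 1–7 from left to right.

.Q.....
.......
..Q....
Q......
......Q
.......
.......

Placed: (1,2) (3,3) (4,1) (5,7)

Row 2: attacked by (1,2)→{1,2,3}; (3,3)→{2,3,4}; (4,1)→{1,3}; (5,7)→{4,7}. Safe: 5, 6. Place at column 5.
Row 6: attacked by (1,2)→{2,7}; (2,5)→{1,5}; (3,3)→{3,6}; (4,1)→{1,3}; (5,7)→{6,7}. Safe: 4. Place at column 4.
Row 7: attacked by (1,2)→{2}; (2,5)→{5}; (3,3)→{3,7}; (4,1)→{1,4}; (5,7)→{5,7}; (6,4)→{3,4,5}. Safe: 6. Place at column 6.
Columns [2, 5, 3, 1, 7, 4, 6], r−c [-1, -3, 0, 3, -2, 2, 1], r+c [3, 7, 6, 5, 12, 10, 13] are all distinct, so no two queens attack.

(1,2) (2,5) (3,3) (4,1) (5,7) (6,4) (7,6)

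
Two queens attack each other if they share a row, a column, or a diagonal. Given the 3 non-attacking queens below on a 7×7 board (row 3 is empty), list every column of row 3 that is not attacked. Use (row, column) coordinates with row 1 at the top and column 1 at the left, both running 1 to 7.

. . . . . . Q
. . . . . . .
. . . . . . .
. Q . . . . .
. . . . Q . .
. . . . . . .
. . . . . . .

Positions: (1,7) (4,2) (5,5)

(1,7) attacks row 3 at column 7 and diagonals 5.
(4,2) attacks row 3 at column 2 and diagonals 1, 3.
(5,5) attacks row 3 at column 5 and diagonals 3, 7.
Attacked columns: {1, 2, 3, 5, 7}. Safe: {4, 6}.

columns 4, 6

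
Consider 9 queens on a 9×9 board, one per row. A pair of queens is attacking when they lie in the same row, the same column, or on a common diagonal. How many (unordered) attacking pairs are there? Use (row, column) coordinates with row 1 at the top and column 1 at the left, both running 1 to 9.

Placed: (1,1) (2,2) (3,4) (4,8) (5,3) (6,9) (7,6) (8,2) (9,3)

5

Same column: (2,2)–(8,2) (column 2); (5,3)–(9,3) (column 3).
Same diagonal: (1,1)–(2,2) (|1−2| = |1−2| = 1); (4,8)–(9,3) (|4−9| = |8−3| = 5); (8,2)–(9,3) (|8−9| = |2−3| = 1).
Total attacking pairs: 5.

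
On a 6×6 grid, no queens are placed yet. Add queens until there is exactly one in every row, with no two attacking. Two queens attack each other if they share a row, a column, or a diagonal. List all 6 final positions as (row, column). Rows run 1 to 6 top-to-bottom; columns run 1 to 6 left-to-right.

Row 1: Safe: 1, 2, 3, 4, 5, 6. Place at column 5.
Row 2: attacked by (1,5)→{4,5,6}. Safe: 1, 2, 3. Place at column 3.
Row 3: attacked by (1,5)→{3,5}; (2,3)→{2,3,4}. Safe: 1, 6. Place at column 1.
Row 4: attacked by (1,5)→{2,5}; (2,3)→{1,3,5}; (3,1)→{1,2}. Safe: 4, 6. Place at column 6.
Row 5: attacked by (1,5)→{1,5}; (2,3)→{3,6}; (3,1)→{1,3}; (4,6)→{5,6}. Safe: 2, 4. Place at column 4.
Row 6: attacked by (1,5)→{5}; (2,3)→{3}; (3,1)→{1,4}; (4,6)→{4,6}; (5,4)→{3,4,5}. Safe: 2. Place at column 2.
Columns [5, 3, 1, 6, 4, 2], r−c [-4, -1, 2, -2, 1, 4], r+c [6, 5, 4, 10, 9, 8] are all distinct, so no two queens attack.

(1,5) (2,3) (3,1) (4,6) (5,4) (6,2)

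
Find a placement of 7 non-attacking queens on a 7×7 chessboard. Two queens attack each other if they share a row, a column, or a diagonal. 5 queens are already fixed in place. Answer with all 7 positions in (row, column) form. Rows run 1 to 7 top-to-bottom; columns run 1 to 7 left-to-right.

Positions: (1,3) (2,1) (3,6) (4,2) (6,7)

(1,3) (2,1) (3,6) (4,2) (5,5) (6,7) (7,4)

Row 5: attacked by (1,3)→{3,7}; (2,1)→{1,4}; (3,6)→{4,6}; (4,2)→{1,2,3}; (6,7)→{6,7}. Safe: 5. Place at column 5.
Row 7: attacked by (1,3)→{3}; (2,1)→{1,6}; (3,6)→{2,6}; (4,2)→{2,5}; (5,5)→{3,5,7}; (6,7)→{6,7}. Safe: 4. Place at column 4.
Columns [3, 1, 6, 2, 5, 7, 4], r−c [-2, 1, -3, 2, 0, -1, 3], r+c [4, 3, 9, 6, 10, 13, 11] are all distinct, so no two queens attack.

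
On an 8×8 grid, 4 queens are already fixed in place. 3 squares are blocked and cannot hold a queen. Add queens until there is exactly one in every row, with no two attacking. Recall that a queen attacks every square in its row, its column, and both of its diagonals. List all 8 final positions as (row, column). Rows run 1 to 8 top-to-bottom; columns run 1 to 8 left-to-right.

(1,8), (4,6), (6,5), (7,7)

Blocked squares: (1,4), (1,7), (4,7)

(1,8) (2,3) (3,1) (4,6) (5,2) (6,5) (7,7) (8,4)

Row 2: attacked by (1,8)→{7,8}; (4,6)→{4,6,8}; (6,5)→{1,5}; (7,7)→{2,7}. Safe: 3. Place at column 3.
Row 3: attacked by (1,8)→{6,8}; (2,3)→{2,3,4}; (4,6)→{5,6,7}; (6,5)→{2,5,8}; (7,7)→{3,7}. Safe: 1. Place at column 1.
Row 5: attacked by (1,8)→{4,8}; (2,3)→{3,6}; (3,1)→{1,3}; (4,6)→{5,6,7}; (6,5)→{4,5,6}; (7,7)→{5,7}. Safe: 2. Place at column 2.
Row 8: attacked by (1,8)→{1,8}; (2,3)→{3}; (3,1)→{1,6}; (4,6)→{2,6}; (5,2)→{2,5}; (6,5)→{3,5,7}; (7,7)→{6,7,8}. Safe: 4. Place at column 4.
Columns [8, 3, 1, 6, 2, 5, 7, 4], r−c [-7, -1, 2, -2, 3, 1, 0, 4], r+c [9, 5, 4, 10, 7, 11, 14, 12] are all distinct, so no two queens attack.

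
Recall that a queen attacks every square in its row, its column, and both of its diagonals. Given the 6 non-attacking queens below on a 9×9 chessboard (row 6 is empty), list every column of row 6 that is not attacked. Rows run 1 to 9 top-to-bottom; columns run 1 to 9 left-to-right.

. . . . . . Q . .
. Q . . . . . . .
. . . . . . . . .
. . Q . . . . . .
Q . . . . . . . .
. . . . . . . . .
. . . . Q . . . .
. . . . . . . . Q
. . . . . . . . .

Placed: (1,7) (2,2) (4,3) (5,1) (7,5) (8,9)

columns 8

(1,7) attacks row 6 at column 7 and diagonals 2.
(2,2) attacks row 6 at column 2 and diagonals 6.
(4,3) attacks row 6 at column 3 and diagonals 1, 5.
(5,1) attacks row 6 at column 1 and diagonals 2.
(7,5) attacks row 6 at column 5 and diagonals 4, 6.
(8,9) attacks row 6 at column 9 and diagonals 7.
Attacked columns: {1, 2, 3, 4, 5, 6, 7, 9}. Safe: {8}.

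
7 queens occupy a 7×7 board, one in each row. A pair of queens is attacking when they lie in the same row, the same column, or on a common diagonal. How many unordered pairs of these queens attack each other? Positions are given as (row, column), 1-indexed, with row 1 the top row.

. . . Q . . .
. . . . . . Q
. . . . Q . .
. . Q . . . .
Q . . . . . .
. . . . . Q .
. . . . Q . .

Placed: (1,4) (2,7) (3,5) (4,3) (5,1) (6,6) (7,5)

Same column: (3,5)–(7,5) (column 5).
Same diagonal: (6,6)–(7,5) (|6−7| = |6−5| = 1).
Total attacking pairs: 2.

2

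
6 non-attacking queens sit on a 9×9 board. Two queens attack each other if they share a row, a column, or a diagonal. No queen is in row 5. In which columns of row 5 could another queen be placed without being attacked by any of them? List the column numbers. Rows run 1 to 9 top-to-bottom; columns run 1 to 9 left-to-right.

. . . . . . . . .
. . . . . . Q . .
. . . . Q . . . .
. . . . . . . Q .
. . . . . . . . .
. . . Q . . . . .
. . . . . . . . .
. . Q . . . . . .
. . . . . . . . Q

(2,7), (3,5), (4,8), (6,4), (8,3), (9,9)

columns 1, 2

(2,7) attacks row 5 at column 7 and diagonals 4.
(3,5) attacks row 5 at column 5 and diagonals 3, 7.
(4,8) attacks row 5 at column 8 and diagonals 7, 9.
(6,4) attacks row 5 at column 4 and diagonals 3, 5.
(8,3) attacks row 5 at column 3 and diagonals 6.
(9,9) attacks row 5 at column 9 and diagonals 5.
Attacked columns: {3, 4, 5, 6, 7, 8, 9}. Safe: {1, 2}.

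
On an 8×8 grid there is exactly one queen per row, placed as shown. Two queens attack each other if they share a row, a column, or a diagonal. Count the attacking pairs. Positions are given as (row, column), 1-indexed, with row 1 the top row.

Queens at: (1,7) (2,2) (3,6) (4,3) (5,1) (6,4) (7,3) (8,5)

Same column: (4,3)–(7,3) (column 3).
Same diagonal: (5,1)–(7,3) (|5−7| = |1−3| = 2); (6,4)–(7,3) (|6−7| = |4−3| = 1).
Total attacking pairs: 3.

3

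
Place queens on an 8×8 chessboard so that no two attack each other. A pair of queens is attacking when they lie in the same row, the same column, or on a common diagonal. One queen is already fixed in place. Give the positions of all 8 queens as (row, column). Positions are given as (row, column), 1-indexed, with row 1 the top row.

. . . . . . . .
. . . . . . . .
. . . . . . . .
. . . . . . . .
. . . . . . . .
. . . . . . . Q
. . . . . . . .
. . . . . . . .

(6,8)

(1,6) (2,2) (3,7) (4,1) (5,4) (6,8) (7,5) (8,3)

Row 1: attacked by (6,8)→{3,8}. Safe: 1, 2, 4, 5, 6, 7. Place at column 6.
Row 2: attacked by (1,6)→{5,6,7}; (6,8)→{4,8}. Safe: 1, 2, 3. Place at column 2.
Row 3: attacked by (1,6)→{4,6,8}; (2,2)→{1,2,3}; (6,8)→{5,8}. Safe: 7. Place at column 7.
Row 4: attacked by (1,6)→{3,6}; (2,2)→{2,4}; (3,7)→{6,7,8}; (6,8)→{6,8}. Safe: 1, 5. Place at column 1.
Row 5: attacked by (1,6)→{2,6}; (2,2)→{2,5}; (3,7)→{5,7}; (4,1)→{1,2}; (6,8)→{7,8}. Safe: 3, 4. Place at column 4.
Row 7: attacked by (1,6)→{6}; (2,2)→{2,7}; (3,7)→{3,7}; (4,1)→{1,4}; (5,4)→{2,4,6}; (6,8)→{7,8}. Safe: 5. Place at column 5.
Row 8: attacked by (1,6)→{6}; (2,2)→{2,8}; (3,7)→{2,7}; (4,1)→{1,5}; (5,4)→{1,4,7}; (6,8)→{6,8}; (7,5)→{4,5,6}. Safe: 3. Place at column 3.
Columns [6, 2, 7, 1, 4, 8, 5, 3], r−c [-5, 0, -4, 3, 1, -2, 2, 5], r+c [7, 4, 10, 5, 9, 14, 12, 11] are all distinct, so no two queens attack.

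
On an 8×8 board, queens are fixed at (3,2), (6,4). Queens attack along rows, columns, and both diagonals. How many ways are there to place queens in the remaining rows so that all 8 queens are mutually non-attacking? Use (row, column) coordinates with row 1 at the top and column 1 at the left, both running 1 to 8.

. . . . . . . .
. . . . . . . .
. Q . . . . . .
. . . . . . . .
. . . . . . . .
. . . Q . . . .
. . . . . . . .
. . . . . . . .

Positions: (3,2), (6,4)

3

Branch on row 1: col 1 → 0; col 3 → 3; col 5 → 0; col 6 → 0; col 7 → 0; col 8 → 0.
Sum: 0 + 3 + 0 + 0 + 0 + 0 = 3.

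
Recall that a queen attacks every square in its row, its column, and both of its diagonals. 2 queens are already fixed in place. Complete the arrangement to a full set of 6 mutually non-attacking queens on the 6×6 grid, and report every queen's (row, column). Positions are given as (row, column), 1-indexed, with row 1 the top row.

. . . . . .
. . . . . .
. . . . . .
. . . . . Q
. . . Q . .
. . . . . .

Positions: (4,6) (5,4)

Row 1: attacked by (4,6)→{3,6}; (5,4)→{4}. Safe: 1, 2, 5. Place at column 5.
Row 2: attacked by (1,5)→{4,5,6}; (4,6)→{4,6}; (5,4)→{1,4}. Safe: 2, 3. Place at column 3.
Row 3: attacked by (1,5)→{3,5}; (2,3)→{2,3,4}; (4,6)→{5,6}; (5,4)→{2,4,6}. Safe: 1. Place at column 1.
Row 6: attacked by (1,5)→{5}; (2,3)→{3}; (3,1)→{1,4}; (4,6)→{4,6}; (5,4)→{3,4,5}. Safe: 2. Place at column 2.
Columns [5, 3, 1, 6, 4, 2], r−c [-4, -1, 2, -2, 1, 4], r+c [6, 5, 4, 10, 9, 8] are all distinct, so no two queens attack.

(1,5) (2,3) (3,1) (4,6) (5,4) (6,2)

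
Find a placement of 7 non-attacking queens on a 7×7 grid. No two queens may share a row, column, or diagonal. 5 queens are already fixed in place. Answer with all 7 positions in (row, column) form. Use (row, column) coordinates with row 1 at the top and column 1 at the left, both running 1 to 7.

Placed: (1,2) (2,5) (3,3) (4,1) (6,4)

(1,2) (2,5) (3,3) (4,1) (5,7) (6,4) (7,6)

Row 5: attacked by (1,2)→{2,6}; (2,5)→{2,5}; (3,3)→{1,3,5}; (4,1)→{1,2}; (6,4)→{3,4,5}. Safe: 7. Place at column 7.
Row 7: attacked by (1,2)→{2}; (2,5)→{5}; (3,3)→{3,7}; (4,1)→{1,4}; (5,7)→{5,7}; (6,4)→{3,4,5}. Safe: 6. Place at column 6.
Columns [2, 5, 3, 1, 7, 4, 6], r−c [-1, -3, 0, 3, -2, 2, 1], r+c [3, 7, 6, 5, 12, 10, 13] are all distinct, so no two queens attack.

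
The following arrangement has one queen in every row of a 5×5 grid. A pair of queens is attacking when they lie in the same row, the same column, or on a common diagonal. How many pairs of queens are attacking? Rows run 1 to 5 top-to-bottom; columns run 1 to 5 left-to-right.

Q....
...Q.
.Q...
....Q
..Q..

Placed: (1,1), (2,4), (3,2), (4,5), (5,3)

All columns are distinct and no two queens satisfy |Δrow| = |Δcol|, so no pair attacks.

0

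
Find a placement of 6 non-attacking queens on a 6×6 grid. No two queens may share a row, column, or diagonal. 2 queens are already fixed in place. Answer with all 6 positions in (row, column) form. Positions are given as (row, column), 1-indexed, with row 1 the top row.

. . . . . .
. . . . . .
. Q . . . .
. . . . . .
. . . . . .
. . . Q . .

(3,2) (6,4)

(1,3) (2,6) (3,2) (4,5) (5,1) (6,4)

Row 1: attacked by (3,2)→{2,4}; (6,4)→{4}. Safe: 1, 3, 5, 6. Place at column 3.
Row 2: attacked by (1,3)→{2,3,4}; (3,2)→{1,2,3}; (6,4)→{4}. Safe: 5, 6. Place at column 6.
Row 4: attacked by (1,3)→{3,6}; (2,6)→{4,6}; (3,2)→{1,2,3}; (6,4)→{2,4,6}. Safe: 5. Place at column 5.
Row 5: attacked by (1,3)→{3}; (2,6)→{3,6}; (3,2)→{2,4}; (4,5)→{4,5,6}; (6,4)→{3,4,5}. Safe: 1. Place at column 1.
Columns [3, 6, 2, 5, 1, 4], r−c [-2, -4, 1, -1, 4, 2], r+c [4, 8, 5, 9, 6, 10] are all distinct, so no two queens attack.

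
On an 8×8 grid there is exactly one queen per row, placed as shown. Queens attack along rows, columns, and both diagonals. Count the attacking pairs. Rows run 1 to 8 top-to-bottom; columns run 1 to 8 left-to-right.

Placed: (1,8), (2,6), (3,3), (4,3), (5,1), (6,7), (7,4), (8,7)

4

Same column: (3,3)–(4,3) (column 3); (6,7)–(8,7) (column 7).
Same diagonal: (3,3)–(5,1) (|3−5| = |3−1| = 2); (4,3)–(8,7) (|4−8| = |3−7| = 4).
Total attacking pairs: 4.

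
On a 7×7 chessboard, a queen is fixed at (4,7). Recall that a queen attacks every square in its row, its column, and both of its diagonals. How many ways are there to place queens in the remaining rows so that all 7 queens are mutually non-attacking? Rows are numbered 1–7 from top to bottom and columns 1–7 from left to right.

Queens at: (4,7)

6

Branch on row 1: col 1 → 1; col 2 → 2; col 3 → 0; col 5 → 1; col 6 → 2.
Sum: 1 + 2 + 0 + 1 + 2 = 6.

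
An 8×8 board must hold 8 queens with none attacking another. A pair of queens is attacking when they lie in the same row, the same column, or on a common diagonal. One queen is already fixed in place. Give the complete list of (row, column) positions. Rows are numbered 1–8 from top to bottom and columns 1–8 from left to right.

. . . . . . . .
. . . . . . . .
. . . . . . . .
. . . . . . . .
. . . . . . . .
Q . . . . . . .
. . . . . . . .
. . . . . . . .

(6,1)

(1,4) (2,2) (3,5) (4,8) (5,6) (6,1) (7,3) (8,7)

Row 1: attacked by (6,1)→{1,6}. Safe: 2, 3, 4, 5, 7, 8. Place at column 4.
Row 2: attacked by (1,4)→{3,4,5}; (6,1)→{1,5}. Safe: 2, 6, 7, 8. Place at column 2.
Row 3: attacked by (1,4)→{2,4,6}; (2,2)→{1,2,3}; (6,1)→{1,4}. Safe: 5, 7, 8. Place at column 5.
Row 4: attacked by (1,4)→{1,4,7}; (2,2)→{2,4}; (3,5)→{4,5,6}; (6,1)→{1,3}. Safe: 8. Place at column 8.
Row 5: attacked by (1,4)→{4,8}; (2,2)→{2,5}; (3,5)→{3,5,7}; (4,8)→{7,8}; (6,1)→{1,2}. Safe: 6. Place at column 6.
Row 7: attacked by (1,4)→{4}; (2,2)→{2,7}; (3,5)→{1,5}; (4,8)→{5,8}; (5,6)→{4,6,8}; (6,1)→{1,2}. Safe: 3. Place at column 3.
Row 8: attacked by (1,4)→{4}; (2,2)→{2,8}; (3,5)→{5}; (4,8)→{4,8}; (5,6)→{3,6}; (6,1)→{1,3}; (7,3)→{2,3,4}. Safe: 7. Place at column 7.
Columns [4, 2, 5, 8, 6, 1, 3, 7], r−c [-3, 0, -2, -4, -1, 5, 4, 1], r+c [5, 4, 8, 12, 11, 7, 10, 15] are all distinct, so no two queens attack.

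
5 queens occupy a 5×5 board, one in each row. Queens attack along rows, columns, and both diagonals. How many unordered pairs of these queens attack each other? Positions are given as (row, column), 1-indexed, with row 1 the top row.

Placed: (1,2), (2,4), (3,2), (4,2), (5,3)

Same column: (1,2)–(3,2) (column 2); (1,2)–(4,2) (column 2); (3,2)–(4,2) (column 2).
Same diagonal: (2,4)–(4,2) (|2−4| = |4−2| = 2); (4,2)–(5,3) (|4−5| = |2−3| = 1).
Total attacking pairs: 5.

5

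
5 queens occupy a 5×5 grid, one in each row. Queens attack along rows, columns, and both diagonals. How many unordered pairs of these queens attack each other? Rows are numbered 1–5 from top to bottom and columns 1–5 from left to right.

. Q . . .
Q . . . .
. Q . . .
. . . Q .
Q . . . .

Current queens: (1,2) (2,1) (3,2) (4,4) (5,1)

4

Same column: (1,2)–(3,2) (column 2); (2,1)–(5,1) (column 1).
Same diagonal: (1,2)–(2,1) (|1−2| = |2−1| = 1); (2,1)–(3,2) (|2−3| = |1−2| = 1).
Total attacking pairs: 4.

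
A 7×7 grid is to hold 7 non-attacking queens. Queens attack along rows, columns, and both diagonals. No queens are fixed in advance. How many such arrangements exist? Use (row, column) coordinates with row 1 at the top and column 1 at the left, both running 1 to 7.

40

Branch on row 1: col 1 → 4; col 2 → 7; col 3 → 6; col 4 → 6; col 5 → 6; col 6 → 7; col 7 → 4.
Sum: 4 + 7 + 6 + 6 + 6 + 7 + 4 = 40.
(This is the classic 7-queens count.)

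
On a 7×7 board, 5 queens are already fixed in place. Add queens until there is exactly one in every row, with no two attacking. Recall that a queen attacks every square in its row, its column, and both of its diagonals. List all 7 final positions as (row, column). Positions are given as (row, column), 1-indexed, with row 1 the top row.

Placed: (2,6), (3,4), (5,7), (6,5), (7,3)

(1,1) (2,6) (3,4) (4,2) (5,7) (6,5) (7,3)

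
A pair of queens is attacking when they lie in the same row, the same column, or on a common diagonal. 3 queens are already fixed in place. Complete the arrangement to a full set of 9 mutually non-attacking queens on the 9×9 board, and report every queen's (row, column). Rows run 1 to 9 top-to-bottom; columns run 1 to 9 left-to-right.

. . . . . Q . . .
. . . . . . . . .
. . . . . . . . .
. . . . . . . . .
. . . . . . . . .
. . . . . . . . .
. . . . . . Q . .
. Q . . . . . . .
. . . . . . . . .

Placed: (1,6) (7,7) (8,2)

Row 2: attacked by (1,6)→{5,6,7}; (7,7)→{2,7}; (8,2)→{2,8}. Safe: 1, 3, 4, 9. Place at column 3.
Row 3: attacked by (1,6)→{4,6,8}; (2,3)→{2,3,4}; (7,7)→{3,7}; (8,2)→{2,7}. Safe: 1, 5, 9. Place at column 5.
Row 4: attacked by (1,6)→{3,6,9}; (2,3)→{1,3,5}; (3,5)→{4,5,6}; (7,7)→{4,7}; (8,2)→{2,6}. Safe: 8. Place at column 8.
Row 5: attacked by (1,6)→{2,6}; (2,3)→{3,6}; (3,5)→{3,5,7}; (4,8)→{7,8,9}; (7,7)→{5,7,9}; (8,2)→{2,5}. Safe: 1, 4. Place at column 1.
Row 6: attacked by (1,6)→{1,6}; (2,3)→{3,7}; (3,5)→{2,5,8}; (4,8)→{6,8}; (5,1)→{1,2}; (7,7)→{6,7,8}; (8,2)→{2,4}. Safe: 9. Place at column 9.
Row 9: attacked by (1,6)→{6}; (2,3)→{3}; (3,5)→{5}; (4,8)→{3,8}; (5,1)→{1,5}; (6,9)→{6,9}; (7,7)→{5,7,9}; (8,2)→{1,2,3}. Safe: 4. Place at column 4.
Columns [6, 3, 5, 8, 1, 9, 7, 2, 4], r−c [-5, -1, -2, -4, 4, -3, 0, 6, 5], r+c [7, 5, 8, 12, 6, 15, 14, 10, 13] are all distinct, so no two queens attack.

(1,6) (2,3) (3,5) (4,8) (5,1) (6,9) (7,7) (8,2) (9,4)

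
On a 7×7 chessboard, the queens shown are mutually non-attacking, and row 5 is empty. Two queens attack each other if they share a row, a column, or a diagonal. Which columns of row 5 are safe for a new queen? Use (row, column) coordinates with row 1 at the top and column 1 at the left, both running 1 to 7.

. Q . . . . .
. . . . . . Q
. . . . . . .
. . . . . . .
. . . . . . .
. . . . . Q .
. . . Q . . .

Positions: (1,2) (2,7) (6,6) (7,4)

(1,2) attacks row 5 at column 2 and diagonals 6.
(2,7) attacks row 5 at column 7 and diagonals 4.
(6,6) attacks row 5 at column 6 and diagonals 5, 7.
(7,4) attacks row 5 at column 4 and diagonals 2, 6.
Attacked columns: {2, 4, 5, 6, 7}. Safe: {1, 3}.

columns 1, 3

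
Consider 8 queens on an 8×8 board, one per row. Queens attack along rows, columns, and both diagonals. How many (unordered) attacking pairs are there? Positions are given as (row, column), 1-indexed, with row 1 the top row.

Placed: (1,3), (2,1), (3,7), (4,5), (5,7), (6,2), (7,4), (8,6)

2

Same column: (3,7)–(5,7) (column 7).
Same diagonal: (1,3)–(5,7) (|1−5| = |3−7| = 4).
Total attacking pairs: 2.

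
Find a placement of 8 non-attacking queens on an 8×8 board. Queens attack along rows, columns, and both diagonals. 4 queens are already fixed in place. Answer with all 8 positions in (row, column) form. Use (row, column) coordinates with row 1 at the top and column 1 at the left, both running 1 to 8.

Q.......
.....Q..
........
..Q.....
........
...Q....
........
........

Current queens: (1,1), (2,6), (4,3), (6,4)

(1,1) (2,6) (3,8) (4,3) (5,7) (6,4) (7,2) (8,5)

Row 3: attacked by (1,1)→{1,3}; (2,6)→{5,6,7}; (4,3)→{2,3,4}; (6,4)→{1,4,7}. Safe: 8. Place at column 8.
Row 5: attacked by (1,1)→{1,5}; (2,6)→{3,6}; (3,8)→{6,8}; (4,3)→{2,3,4}; (6,4)→{3,4,5}. Safe: 7. Place at column 7.
Row 7: attacked by (1,1)→{1,7}; (2,6)→{1,6}; (3,8)→{4,8}; (4,3)→{3,6}; (5,7)→{5,7}; (6,4)→{3,4,5}. Safe: 2. Place at column 2.
Row 8: attacked by (1,1)→{1,8}; (2,6)→{6}; (3,8)→{3,8}; (4,3)→{3,7}; (5,7)→{4,7}; (6,4)→{2,4,6}; (7,2)→{1,2,3}. Safe: 5. Place at column 5.
Columns [1, 6, 8, 3, 7, 4, 2, 5], r−c [0, -4, -5, 1, -2, 2, 5, 3], r+c [2, 8, 11, 7, 12, 10, 9, 13] are all distinct, so no two queens attack.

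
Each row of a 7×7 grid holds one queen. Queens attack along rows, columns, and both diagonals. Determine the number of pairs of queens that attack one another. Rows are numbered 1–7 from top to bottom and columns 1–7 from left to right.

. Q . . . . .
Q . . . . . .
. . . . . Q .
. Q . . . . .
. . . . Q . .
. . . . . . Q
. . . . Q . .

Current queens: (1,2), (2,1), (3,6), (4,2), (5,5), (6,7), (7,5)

Same column: (1,2)–(4,2) (column 2); (5,5)–(7,5) (column 5).
Same diagonal: (1,2)–(2,1) (|1−2| = |2−1| = 1); (1,2)–(6,7) (|1−6| = |2−7| = 5); (4,2)–(7,5) (|4−7| = |2−5| = 3).
Total attacking pairs: 5.

5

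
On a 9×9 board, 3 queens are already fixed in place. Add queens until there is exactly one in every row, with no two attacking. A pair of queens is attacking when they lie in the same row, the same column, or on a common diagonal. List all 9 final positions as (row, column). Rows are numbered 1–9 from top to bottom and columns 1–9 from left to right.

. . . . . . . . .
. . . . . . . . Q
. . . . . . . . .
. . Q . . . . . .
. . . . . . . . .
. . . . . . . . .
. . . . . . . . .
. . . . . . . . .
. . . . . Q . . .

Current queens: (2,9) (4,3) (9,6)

Row 1: attacked by (2,9)→{8,9}; (4,3)→{3,6}; (9,6)→{6}. Safe: 1, 2, 4, 5, 7. Place at column 7.
Row 3: attacked by (1,7)→{5,7,9}; (2,9)→{8,9}; (4,3)→{2,3,4}; (9,6)→{6}. Safe: 1. Place at column 1.
Row 5: attacked by (1,7)→{3,7}; (2,9)→{6,9}; (3,1)→{1,3}; (4,3)→{2,3,4}; (9,6)→{2,6}. Safe: 5, 8. Place at column 5.
Row 6: attacked by (1,7)→{2,7}; (2,9)→{5,9}; (3,1)→{1,4}; (4,3)→{1,3,5}; (5,5)→{4,5,6}; (9,6)→{3,6,9}. Safe: 8. Place at column 8.
Row 7: attacked by (1,7)→{1,7}; (2,9)→{4,9}; (3,1)→{1,5}; (4,3)→{3,6}; (5,5)→{3,5,7}; (6,8)→{7,8,9}; (9,6)→{4,6,8}. Safe: 2. Place at column 2.
Row 8: attacked by (1,7)→{7}; (2,9)→{3,9}; (3,1)→{1,6}; (4,3)→{3,7}; (5,5)→{2,5,8}; (6,8)→{6,8}; (7,2)→{1,2,3}; (9,6)→{5,6,7}. Safe: 4. Place at column 4.
Columns [7, 9, 1, 3, 5, 8, 2, 4, 6], r−c [-6, -7, 2, 1, 0, -2, 5, 4, 3], r+c [8, 11, 4, 7, 10, 14, 9, 12, 15] are all distinct, so no two queens attack.

(1,7) (2,9) (3,1) (4,3) (5,5) (6,8) (7,2) (8,4) (9,6)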